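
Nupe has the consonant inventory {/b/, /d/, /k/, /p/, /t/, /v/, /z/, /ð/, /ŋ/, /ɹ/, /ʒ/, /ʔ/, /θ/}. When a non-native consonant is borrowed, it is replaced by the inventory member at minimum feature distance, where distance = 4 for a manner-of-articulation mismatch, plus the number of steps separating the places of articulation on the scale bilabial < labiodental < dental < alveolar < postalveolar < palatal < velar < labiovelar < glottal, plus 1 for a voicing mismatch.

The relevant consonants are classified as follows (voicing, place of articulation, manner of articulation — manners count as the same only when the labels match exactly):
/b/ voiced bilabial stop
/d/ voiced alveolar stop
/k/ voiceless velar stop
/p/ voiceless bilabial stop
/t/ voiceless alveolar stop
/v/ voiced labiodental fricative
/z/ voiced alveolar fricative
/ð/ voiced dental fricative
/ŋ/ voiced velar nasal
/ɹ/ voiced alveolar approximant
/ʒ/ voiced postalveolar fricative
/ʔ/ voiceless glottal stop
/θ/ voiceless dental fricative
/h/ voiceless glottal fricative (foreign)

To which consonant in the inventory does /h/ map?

/ʔ/ is closest: manner differs (fricative→stop, +4), place distance 0 (glottal→glottal), same voicing; total 4. Next closest is /ʒ/ at distance 5.

ʔ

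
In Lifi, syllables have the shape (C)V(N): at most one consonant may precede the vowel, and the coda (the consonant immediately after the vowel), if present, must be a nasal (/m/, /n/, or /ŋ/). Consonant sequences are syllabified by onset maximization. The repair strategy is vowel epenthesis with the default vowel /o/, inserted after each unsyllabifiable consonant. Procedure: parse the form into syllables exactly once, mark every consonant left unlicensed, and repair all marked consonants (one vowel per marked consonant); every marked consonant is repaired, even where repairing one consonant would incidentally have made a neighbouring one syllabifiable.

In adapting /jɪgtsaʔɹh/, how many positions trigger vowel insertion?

The unsyllabifiable consonants are /g/, /t/, /ʔ/, /ɹ/, /h/; each receives one epenthetic vowel.

5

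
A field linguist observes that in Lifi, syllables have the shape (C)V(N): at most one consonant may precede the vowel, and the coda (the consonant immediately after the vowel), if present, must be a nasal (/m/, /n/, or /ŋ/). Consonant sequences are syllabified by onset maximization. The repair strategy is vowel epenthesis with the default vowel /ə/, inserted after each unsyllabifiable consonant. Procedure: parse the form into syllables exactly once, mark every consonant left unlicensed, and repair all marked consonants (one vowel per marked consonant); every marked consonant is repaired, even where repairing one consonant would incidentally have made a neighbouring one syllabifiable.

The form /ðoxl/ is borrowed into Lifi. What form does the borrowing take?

The consonants /x/, /l/ cannot be parsed into a legal (C)V(N) syllable (only a nasal (/m/, /n/, or /ŋ/) is licensed in coda position; onsets are limited to one consonant).
Each unlicensed consonant becomes the onset of a new syllable: /x/ → /xə/, /l/ → /lə/.

ðoxələ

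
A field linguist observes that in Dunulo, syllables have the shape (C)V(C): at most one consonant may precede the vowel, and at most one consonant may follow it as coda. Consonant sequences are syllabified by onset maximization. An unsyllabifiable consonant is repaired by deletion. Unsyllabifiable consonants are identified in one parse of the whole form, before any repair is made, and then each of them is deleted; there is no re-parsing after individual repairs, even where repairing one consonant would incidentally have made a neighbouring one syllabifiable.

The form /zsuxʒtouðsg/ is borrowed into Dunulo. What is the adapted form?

suxtouð

The consonants /z/, /ʒ/, /s/, /g/ cannot be parsed into a legal (C)V(C) syllable (at most one coda consonant is licensed; onsets are limited to one consonant).
Deleting the stranded consonants removes /z/, /ʒ/, /s/, /g/.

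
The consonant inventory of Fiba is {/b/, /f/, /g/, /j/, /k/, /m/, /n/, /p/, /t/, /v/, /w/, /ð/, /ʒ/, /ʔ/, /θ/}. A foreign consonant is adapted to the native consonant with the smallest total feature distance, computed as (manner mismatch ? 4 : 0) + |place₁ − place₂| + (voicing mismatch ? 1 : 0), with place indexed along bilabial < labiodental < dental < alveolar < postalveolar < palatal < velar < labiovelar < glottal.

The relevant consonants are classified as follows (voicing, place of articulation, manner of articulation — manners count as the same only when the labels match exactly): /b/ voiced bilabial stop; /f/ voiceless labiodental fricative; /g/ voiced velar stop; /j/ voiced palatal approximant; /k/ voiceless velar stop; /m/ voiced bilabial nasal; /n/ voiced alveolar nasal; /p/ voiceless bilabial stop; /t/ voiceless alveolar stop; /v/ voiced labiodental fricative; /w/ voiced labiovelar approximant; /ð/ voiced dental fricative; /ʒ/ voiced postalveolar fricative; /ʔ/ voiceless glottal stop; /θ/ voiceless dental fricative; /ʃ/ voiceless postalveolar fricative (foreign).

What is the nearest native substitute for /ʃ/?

ʒ

/ʒ/ is closest: same manner (fricative), place distance 0 (postalveolar→postalveolar), voicing differs (+1); total 1. Next closest is /θ/ at distance 2.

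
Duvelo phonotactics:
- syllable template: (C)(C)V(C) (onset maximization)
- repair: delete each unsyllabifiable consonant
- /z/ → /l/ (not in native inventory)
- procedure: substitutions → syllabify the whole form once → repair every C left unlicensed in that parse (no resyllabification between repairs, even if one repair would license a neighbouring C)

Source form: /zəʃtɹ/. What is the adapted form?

Substitution: /z/ → /l/, giving /ləʃtɹ/.
The consonants /t/, /ɹ/ cannot be parsed into a legal (C)(C)V(C) syllable (at most one coda consonant is licensed; onsets may contain at most 2 consonants).
Each unlicensed consonant is deleted: /t/, /ɹ/.

ləʃ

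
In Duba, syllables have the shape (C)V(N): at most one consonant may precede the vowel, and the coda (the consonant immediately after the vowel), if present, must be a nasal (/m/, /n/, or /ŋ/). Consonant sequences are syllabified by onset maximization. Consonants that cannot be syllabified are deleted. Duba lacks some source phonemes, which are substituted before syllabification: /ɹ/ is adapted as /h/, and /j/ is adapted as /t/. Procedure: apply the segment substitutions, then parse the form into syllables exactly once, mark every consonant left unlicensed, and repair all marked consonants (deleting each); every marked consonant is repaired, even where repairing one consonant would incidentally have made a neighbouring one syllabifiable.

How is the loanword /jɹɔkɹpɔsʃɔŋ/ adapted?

Substitution: /j/ → /t/, /ɹ/ → /h/, giving /thɔkhpɔsʃɔŋ/.
Syllabifying with onset maximization leaves /t/, /k/, /h/, /s/ stranded (only a nasal (/m/, /n/, or /ŋ/) is licensed in coda position; onsets are limited to one consonant).
Each unlicensed consonant is deleted: /t/, /k/, /h/, /s/.

hɔpɔʃɔŋ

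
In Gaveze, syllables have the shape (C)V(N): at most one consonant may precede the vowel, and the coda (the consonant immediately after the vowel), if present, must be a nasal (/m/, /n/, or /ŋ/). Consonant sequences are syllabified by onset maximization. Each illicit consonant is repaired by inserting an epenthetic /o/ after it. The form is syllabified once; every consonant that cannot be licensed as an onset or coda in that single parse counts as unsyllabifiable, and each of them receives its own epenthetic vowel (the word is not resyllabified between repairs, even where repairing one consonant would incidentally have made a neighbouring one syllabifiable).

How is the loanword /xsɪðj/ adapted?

xosɪðojo

The consonants /x/, /ð/, /j/ cannot be parsed into a legal (C)V(N) syllable (only a nasal (/m/, /n/, or /ŋ/) is licensed in coda position; onsets are limited to one consonant).
Each unlicensed consonant becomes the onset of a new syllable: /x/ → /xo/, /ð/ → /ðo/, /j/ → /jo/.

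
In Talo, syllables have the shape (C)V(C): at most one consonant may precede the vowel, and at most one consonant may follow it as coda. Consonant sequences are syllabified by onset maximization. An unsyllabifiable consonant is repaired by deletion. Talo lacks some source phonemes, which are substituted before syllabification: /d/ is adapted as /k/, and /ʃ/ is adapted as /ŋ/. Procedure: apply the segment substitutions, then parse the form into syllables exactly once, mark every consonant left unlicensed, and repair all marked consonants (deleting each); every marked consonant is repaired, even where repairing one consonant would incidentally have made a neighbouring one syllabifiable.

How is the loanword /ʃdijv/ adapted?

kij

Substitution: /ʃ/ → /ŋ/, /d/ → /k/, giving /ŋkijv/.
The consonants /ŋ/, /v/ cannot be parsed into a legal (C)V(C) syllable (at most one coda consonant is licensed; onsets are limited to one consonant).
Each unlicensed consonant is deleted: /ŋ/, /v/.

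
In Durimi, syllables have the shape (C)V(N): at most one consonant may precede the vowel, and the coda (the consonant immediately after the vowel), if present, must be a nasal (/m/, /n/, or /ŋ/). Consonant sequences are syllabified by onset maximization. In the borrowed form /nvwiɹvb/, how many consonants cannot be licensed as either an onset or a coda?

5

The consonants /n/, /v/, /ɹ/, /v/, /b/ cannot be parsed into a legal (C)V(N) syllable (only a nasal (/m/, /n/, or /ŋ/) is licensed in coda position; onsets are limited to one consonant).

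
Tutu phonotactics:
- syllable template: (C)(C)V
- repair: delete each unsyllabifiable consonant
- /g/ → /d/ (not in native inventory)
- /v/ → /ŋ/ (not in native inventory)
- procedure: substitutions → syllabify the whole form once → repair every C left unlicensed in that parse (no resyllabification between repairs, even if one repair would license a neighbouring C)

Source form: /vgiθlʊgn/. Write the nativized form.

ŋdiθlʊ

Substitution: /v/ → /ŋ/, /g/ → /d/, giving /ŋdiθlʊdn/.
Under (C)(C)V, the unsyllabifiable consonants are /d/, /n/ (no codas are permitted; onsets may contain at most 2 consonants).
Each unlicensed consonant is deleted: /d/, /n/.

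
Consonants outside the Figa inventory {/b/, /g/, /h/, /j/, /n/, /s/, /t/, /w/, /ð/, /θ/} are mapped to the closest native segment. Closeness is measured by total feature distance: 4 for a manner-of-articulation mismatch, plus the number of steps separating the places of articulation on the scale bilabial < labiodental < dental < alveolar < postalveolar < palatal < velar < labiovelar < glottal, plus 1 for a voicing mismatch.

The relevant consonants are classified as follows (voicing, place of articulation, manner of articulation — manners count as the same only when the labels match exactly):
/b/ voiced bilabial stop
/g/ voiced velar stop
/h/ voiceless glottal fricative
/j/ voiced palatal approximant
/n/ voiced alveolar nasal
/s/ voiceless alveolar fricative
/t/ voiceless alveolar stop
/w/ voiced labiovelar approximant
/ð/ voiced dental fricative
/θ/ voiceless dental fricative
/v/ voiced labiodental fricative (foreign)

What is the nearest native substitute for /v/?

ð

/ð/ is closest: same manner (fricative), place distance 1 (labiodental→dental), same voicing; total 1. Next closest is /θ/ at distance 2.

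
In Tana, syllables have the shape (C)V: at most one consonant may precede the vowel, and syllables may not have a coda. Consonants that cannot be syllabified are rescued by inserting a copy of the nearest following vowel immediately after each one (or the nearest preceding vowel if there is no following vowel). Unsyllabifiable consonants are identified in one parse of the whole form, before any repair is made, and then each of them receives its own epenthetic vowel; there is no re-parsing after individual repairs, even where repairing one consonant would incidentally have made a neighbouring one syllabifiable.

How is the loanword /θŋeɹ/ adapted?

θeŋeɹe

The consonants /θ/, /ɹ/ cannot be parsed into a legal (C)V syllable (no codas are permitted; onsets are limited to one consonant).
Each unlicensed consonant becomes the onset of a new syllable: /θ/ → /θe/, /ɹ/ → /ɹe/.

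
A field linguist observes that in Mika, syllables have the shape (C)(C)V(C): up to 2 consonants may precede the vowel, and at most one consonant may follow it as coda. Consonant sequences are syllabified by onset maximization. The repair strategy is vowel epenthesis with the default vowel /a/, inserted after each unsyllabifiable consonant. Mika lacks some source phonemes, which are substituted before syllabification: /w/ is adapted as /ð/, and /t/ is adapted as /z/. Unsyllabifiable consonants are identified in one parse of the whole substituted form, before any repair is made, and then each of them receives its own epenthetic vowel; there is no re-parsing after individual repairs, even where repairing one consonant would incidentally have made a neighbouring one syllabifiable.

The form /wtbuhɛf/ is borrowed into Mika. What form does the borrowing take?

Substitution: /w/ → /ð/, /t/ → /z/, giving /ðzbuhɛf/.
Under (C)(C)V(C), the unsyllabifiable consonants are /ð/ (at most one coda consonant is licensed; onsets may contain at most 2 consonants).
Inserting the epenthetic vowel yields /ð/ → /ða/.

ðazbuhɛf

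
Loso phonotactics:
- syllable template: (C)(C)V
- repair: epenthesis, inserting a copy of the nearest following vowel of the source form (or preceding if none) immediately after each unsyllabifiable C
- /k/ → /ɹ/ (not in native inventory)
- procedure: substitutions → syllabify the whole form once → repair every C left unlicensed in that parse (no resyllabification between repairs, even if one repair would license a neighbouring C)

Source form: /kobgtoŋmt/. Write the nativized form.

Substitution: /k/ → /ɹ/, giving /ɹobgtoŋmt/.
Under (C)(C)V, the unsyllabifiable consonants are /b/, /ŋ/, /m/, /t/ (no codas are permitted; onsets may contain at most 2 consonants).
Epenthesis after each stranded consonant: /b/ → /bo/, /ŋ/ → /ŋo/, /m/ → /mo/, /t/ → /to/.

ɹobogtoŋomoto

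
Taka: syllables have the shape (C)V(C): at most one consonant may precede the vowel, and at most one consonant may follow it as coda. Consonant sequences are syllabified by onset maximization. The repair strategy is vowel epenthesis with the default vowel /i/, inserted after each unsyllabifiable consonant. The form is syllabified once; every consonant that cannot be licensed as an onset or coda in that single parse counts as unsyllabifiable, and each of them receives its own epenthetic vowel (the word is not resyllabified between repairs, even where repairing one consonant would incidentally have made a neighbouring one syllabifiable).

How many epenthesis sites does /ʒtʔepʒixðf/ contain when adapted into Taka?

4

The unsyllabifiable consonants are /ʒ/, /t/, /ð/, /f/; each receives one epenthetic vowel.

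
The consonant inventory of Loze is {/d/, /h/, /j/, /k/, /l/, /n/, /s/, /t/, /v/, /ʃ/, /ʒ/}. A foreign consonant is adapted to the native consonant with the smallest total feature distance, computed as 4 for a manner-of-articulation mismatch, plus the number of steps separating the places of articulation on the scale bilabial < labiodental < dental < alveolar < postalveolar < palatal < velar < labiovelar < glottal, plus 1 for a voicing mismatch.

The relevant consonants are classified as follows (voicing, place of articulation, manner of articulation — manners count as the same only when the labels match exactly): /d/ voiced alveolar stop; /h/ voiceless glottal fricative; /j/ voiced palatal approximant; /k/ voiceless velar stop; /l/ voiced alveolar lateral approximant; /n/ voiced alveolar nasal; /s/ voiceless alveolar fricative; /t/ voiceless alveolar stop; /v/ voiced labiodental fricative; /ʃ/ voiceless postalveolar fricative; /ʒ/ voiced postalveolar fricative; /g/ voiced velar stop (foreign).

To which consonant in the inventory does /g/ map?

/k/ is closest: same manner (stop), place distance 0 (velar→velar), voicing differs (+1); total 1. Next closest is /d/ at distance 3.

k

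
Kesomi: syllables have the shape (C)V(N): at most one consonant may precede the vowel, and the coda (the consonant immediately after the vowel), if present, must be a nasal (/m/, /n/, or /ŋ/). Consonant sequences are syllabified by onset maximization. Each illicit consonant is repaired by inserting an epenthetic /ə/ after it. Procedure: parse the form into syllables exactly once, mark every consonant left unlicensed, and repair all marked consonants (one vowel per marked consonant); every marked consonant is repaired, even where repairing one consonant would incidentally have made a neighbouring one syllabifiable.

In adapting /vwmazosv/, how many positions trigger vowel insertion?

4

The unsyllabifiable consonants are /v/, /w/, /s/, /v/; each receives one epenthetic vowel.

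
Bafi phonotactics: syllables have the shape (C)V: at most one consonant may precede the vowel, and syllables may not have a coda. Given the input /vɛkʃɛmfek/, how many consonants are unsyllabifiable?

Under (C)V, the unsyllabifiable consonants are /k/, /m/, /k/ (no codas are permitted; onsets are limited to one consonant).

3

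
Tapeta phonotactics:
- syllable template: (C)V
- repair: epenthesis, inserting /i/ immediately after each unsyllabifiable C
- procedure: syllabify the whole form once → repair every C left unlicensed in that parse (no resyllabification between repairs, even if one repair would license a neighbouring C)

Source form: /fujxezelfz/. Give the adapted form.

fujixezelifizi

Under (C)V, the unsyllabifiable consonants are /j/, /l/, /f/, /z/ (no codas are permitted; onsets are limited to one consonant).
Each unlicensed consonant becomes the onset of a new syllable: /j/ → /ji/, /l/ → /li/, /f/ → /fi/, /z/ → /zi/.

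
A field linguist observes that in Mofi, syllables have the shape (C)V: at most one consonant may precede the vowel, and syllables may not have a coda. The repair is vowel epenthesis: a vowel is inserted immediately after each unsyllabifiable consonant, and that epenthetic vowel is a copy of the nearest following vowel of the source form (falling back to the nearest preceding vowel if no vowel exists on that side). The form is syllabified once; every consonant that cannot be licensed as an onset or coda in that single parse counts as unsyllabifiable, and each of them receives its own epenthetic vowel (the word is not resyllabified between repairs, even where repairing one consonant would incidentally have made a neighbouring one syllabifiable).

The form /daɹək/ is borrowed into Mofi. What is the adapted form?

Under (C)V, the unsyllabifiable consonants are /k/ (no codas are permitted; onsets are limited to one consonant).
Inserting the epenthetic vowel yields /k/ → /kə/.

daɹəkə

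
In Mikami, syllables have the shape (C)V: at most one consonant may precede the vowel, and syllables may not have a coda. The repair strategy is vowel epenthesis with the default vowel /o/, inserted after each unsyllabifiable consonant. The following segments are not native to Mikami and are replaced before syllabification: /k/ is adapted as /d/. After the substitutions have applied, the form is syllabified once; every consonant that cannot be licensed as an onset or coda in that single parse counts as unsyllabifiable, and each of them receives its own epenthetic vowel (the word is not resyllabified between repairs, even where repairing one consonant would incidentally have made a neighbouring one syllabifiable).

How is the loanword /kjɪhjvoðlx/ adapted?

Substitution: /k/ → /d/, giving /djɪhjvoðlx/.
Under (C)V, the unsyllabifiable consonants are /d/, /h/, /j/, /ð/, /l/, /x/ (no codas are permitted; onsets are limited to one consonant).
Each unlicensed consonant becomes the onset of a new syllable: /d/ → /do/, /h/ → /ho/, /j/ → /jo/, /ð/ → /ðo/, /l/ → /lo/, /x/ → /xo/.

dojɪhojovoðoloxo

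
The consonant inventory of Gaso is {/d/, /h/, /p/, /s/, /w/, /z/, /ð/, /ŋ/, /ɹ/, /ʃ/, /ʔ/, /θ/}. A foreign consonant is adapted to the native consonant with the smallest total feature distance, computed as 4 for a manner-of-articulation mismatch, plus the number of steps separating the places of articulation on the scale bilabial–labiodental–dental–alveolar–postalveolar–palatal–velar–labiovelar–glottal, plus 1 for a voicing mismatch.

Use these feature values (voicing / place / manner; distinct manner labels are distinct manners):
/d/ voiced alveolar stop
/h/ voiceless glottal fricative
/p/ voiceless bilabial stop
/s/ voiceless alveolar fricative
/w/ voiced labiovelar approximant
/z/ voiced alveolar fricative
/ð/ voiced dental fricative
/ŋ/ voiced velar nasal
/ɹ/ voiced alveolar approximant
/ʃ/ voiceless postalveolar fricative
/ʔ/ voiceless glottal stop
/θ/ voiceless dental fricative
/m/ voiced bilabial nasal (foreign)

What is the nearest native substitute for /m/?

/p/ is closest: manner differs (nasal→stop, +4), place distance 0 (bilabial→bilabial), voicing differs (+1); total 5. Next closest is /ð/ at distance 6.

p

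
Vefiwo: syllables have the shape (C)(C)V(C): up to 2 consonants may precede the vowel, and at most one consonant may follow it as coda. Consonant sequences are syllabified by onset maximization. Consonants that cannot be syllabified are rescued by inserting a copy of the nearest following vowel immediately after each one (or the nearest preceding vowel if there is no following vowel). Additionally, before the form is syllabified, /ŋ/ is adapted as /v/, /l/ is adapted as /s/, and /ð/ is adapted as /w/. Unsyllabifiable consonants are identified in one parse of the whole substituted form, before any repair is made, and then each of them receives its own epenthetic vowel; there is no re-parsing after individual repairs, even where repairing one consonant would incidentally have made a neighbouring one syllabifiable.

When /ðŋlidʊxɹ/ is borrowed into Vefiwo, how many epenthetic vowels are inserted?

After substitution the input is /wvsidʊxɹ/.
The unsyllabifiable consonants are /w/, /ɹ/; each receives one epenthetic vowel.

2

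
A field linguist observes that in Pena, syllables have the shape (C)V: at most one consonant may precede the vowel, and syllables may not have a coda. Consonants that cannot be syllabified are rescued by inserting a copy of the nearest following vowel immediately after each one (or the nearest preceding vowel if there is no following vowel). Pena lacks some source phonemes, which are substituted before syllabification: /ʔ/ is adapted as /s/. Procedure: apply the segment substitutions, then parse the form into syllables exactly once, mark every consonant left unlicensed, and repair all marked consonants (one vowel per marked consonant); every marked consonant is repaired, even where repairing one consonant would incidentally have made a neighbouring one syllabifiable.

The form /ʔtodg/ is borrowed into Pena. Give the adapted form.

sotodogo

Substitution: /ʔ/ → /s/, giving /stodg/.
Syllabifying with onset maximization leaves /s/, /d/, /g/ stranded (no codas are permitted; onsets are limited to one consonant).
Inserting the epenthetic vowel yields /s/ → /so/, /d/ → /do/, /g/ → /go/.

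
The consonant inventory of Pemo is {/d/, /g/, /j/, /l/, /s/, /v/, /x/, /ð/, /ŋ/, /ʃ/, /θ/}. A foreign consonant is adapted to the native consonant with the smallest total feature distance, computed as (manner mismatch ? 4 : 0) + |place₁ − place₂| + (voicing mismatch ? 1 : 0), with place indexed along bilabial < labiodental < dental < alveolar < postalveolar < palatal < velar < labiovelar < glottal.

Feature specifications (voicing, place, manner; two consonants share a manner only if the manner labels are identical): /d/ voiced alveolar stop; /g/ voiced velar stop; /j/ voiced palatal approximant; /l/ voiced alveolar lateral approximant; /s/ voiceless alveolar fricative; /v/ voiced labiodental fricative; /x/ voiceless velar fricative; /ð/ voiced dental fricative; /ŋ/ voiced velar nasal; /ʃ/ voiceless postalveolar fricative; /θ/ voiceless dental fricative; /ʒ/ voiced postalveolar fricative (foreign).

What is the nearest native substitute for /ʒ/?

/ʃ/ is closest: same manner (fricative), place distance 0 (postalveolar→postalveolar), voicing differs (+1); total 1. Next closest is /s/ at distance 2.

ʃ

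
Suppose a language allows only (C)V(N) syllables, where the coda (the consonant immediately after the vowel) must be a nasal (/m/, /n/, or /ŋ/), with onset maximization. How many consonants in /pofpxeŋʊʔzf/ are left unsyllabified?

Syllabifying with onset maximization leaves /f/, /p/, /ʔ/, /z/, /f/ stranded (only a nasal (/m/, /n/, or /ŋ/) is licensed in coda position; onsets are limited to one consonant).

5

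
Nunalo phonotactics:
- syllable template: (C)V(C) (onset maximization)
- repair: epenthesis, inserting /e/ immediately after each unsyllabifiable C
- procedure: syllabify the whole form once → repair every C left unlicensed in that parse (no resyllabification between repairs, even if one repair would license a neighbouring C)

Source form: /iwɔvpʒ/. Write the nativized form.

iwɔvpeʒe

Syllabifying with onset maximization leaves /p/, /ʒ/ stranded (at most one coda consonant is licensed; onsets are limited to one consonant).
Inserting the epenthetic vowel yields /p/ → /pe/, /ʒ/ → /ʒe/.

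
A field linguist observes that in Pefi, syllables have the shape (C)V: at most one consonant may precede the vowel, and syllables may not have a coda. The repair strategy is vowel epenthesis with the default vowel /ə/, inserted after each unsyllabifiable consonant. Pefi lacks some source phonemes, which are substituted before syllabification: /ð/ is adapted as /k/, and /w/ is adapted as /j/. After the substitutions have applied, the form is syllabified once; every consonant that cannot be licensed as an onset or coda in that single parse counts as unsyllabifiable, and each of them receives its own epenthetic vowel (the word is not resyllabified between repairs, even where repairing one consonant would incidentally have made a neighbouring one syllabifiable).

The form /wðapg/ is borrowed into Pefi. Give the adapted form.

Substitution: /w/ → /j/, /ð/ → /k/, giving /jkapg/.
The consonants /j/, /p/, /g/ cannot be parsed into a legal (C)V syllable (no codas are permitted; onsets are limited to one consonant).
Inserting the epenthetic vowel yields /j/ → /jə/, /p/ → /pə/, /g/ → /gə/.

jəkapəgə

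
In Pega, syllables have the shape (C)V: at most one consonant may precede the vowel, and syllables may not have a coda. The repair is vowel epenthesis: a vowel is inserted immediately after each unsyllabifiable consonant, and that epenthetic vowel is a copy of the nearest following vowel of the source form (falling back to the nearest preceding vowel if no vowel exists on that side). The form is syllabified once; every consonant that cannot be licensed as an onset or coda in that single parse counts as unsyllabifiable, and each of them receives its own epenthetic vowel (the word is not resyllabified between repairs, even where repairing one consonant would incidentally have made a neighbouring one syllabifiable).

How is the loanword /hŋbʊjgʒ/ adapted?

Syllabifying with onset maximization leaves /h/, /ŋ/, /j/, /g/, /ʒ/ stranded (no codas are permitted; onsets are limited to one consonant).
Inserting the epenthetic vowel yields /h/ → /hʊ/, /ŋ/ → /ŋʊ/, /j/ → /jʊ/, /g/ → /gʊ/, /ʒ/ → /ʒʊ/.

hʊŋʊbʊjʊgʊʒʊ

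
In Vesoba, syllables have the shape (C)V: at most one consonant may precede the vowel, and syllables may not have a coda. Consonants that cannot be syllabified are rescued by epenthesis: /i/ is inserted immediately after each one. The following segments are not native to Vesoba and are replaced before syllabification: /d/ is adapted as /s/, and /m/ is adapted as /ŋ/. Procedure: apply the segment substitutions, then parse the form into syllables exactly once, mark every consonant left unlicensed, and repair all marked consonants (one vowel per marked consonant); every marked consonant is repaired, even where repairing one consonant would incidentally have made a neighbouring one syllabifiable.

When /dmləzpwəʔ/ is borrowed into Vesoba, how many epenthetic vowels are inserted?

5

After substitution the input is /sŋləzpwəʔ/.
The unsyllabifiable consonants are /s/, /ŋ/, /z/, /p/, /ʔ/; each receives one epenthetic vowel.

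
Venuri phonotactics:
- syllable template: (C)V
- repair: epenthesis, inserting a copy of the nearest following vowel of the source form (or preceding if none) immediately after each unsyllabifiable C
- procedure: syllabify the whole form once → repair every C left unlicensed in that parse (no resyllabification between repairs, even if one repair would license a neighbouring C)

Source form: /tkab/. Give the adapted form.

The consonants /t/, /b/ cannot be parsed into a legal (C)V syllable (no codas are permitted; onsets are limited to one consonant).
Epenthesis after each stranded consonant: /t/ → /ta/, /b/ → /ba/.

takaba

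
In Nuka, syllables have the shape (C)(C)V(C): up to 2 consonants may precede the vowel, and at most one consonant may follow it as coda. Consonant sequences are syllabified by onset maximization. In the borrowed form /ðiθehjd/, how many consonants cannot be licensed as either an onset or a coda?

The consonants /j/, /d/ cannot be parsed into a legal (C)(C)V(C) syllable (at most one coda consonant is licensed; onsets may contain at most 2 consonants).

2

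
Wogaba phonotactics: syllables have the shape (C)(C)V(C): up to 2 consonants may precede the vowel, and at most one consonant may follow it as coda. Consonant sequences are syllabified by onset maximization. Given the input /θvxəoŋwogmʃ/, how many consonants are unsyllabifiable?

3

The consonants /θ/, /m/, /ʃ/ cannot be parsed into a legal (C)(C)V(C) syllable (at most one coda consonant is licensed; onsets may contain at most 2 consonants).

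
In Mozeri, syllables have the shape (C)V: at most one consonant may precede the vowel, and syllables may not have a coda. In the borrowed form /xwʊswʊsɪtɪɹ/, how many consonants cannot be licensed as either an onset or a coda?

Syllabifying with onset maximization leaves /x/, /s/, /ɹ/ stranded (no codas are permitted; onsets are limited to one consonant).

3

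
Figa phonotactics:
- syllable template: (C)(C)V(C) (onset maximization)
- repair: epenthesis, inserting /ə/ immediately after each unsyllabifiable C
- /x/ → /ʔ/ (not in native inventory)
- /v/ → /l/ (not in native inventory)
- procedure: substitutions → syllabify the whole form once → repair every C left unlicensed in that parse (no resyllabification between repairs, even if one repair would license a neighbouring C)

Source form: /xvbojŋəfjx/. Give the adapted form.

ʔəlbojŋəfjəʔə

Substitution: /x/ → /ʔ/, /v/ → /l/, giving /ʔlbojŋəfjʔ/.
Syllabifying with onset maximization leaves /ʔ/, /j/, /ʔ/ stranded (at most one coda consonant is licensed; onsets may contain at most 2 consonants).
Epenthesis after each stranded consonant: /ʔ/ → /ʔə/, /j/ → /jə/, /ʔ/ → /ʔə/.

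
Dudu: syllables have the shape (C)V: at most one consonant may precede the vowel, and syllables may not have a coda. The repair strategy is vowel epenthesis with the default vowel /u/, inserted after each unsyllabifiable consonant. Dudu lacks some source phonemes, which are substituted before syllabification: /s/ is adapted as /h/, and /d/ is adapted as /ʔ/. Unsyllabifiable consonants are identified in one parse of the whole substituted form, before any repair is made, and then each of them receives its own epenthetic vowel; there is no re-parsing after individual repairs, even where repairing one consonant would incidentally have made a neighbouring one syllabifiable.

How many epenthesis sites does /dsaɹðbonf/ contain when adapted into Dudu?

5

After substitution the input is /ʔhaɹðbonf/.
The unsyllabifiable consonants are /ʔ/, /ɹ/, /ð/, /n/, /f/; each receives one epenthetic vowel.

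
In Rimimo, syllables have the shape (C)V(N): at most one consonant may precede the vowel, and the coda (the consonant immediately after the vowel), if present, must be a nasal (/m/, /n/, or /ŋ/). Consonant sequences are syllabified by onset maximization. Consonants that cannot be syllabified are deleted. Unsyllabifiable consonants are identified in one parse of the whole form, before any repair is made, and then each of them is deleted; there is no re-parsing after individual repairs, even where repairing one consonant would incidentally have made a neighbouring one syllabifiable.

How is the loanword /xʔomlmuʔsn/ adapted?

ʔommu

The consonants /x/, /l/, /ʔ/, /s/, /n/ cannot be parsed into a legal (C)V(N) syllable (only a nasal (/m/, /n/, or /ŋ/) is licensed in coda position; onsets are limited to one consonant).
Each unlicensed consonant is deleted: /x/, /l/, /ʔ/, /s/, /n/.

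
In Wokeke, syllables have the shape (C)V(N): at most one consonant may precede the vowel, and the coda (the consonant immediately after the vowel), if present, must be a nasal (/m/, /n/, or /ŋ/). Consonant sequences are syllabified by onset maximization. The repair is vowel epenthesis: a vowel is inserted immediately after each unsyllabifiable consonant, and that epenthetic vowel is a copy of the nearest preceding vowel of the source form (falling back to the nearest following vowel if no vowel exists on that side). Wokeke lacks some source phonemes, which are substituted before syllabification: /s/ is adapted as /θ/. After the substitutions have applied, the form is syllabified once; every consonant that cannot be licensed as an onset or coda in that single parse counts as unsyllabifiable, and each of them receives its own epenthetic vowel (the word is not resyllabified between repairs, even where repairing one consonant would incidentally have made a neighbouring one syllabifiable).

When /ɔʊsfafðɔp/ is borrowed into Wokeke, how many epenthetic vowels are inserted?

After substitution the input is /ɔʊθfafðɔp/.
The unsyllabifiable consonants are /θ/, /f/, /p/; each receives one epenthetic vowel.

3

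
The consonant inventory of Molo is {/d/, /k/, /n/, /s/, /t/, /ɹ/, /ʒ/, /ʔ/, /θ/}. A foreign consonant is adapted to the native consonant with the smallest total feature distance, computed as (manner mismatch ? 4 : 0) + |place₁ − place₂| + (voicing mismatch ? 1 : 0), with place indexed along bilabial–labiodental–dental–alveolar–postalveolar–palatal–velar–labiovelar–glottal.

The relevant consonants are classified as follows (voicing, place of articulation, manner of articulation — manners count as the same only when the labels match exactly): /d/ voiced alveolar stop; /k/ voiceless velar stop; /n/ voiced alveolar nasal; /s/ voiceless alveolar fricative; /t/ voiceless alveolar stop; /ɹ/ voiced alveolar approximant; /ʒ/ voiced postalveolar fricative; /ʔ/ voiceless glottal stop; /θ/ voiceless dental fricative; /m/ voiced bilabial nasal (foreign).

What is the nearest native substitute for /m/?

/n/ is closest: same manner (nasal), place distance 3 (bilabial→alveolar), same voicing; total 3. Next closest is /d/ at distance 7.

n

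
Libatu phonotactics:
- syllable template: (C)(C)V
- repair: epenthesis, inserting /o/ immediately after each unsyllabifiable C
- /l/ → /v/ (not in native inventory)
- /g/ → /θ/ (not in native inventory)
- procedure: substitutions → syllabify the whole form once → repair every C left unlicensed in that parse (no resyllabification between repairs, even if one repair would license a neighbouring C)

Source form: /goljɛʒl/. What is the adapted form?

θovjɛʒovo

Substitution: /g/ → /θ/, /l/ → /v/, giving /θovjɛʒv/.
Syllabifying with onset maximization leaves /ʒ/, /v/ stranded (no codas are permitted; onsets may contain at most 2 consonants).
Each unlicensed consonant becomes the onset of a new syllable: /ʒ/ → /ʒo/, /v/ → /vo/.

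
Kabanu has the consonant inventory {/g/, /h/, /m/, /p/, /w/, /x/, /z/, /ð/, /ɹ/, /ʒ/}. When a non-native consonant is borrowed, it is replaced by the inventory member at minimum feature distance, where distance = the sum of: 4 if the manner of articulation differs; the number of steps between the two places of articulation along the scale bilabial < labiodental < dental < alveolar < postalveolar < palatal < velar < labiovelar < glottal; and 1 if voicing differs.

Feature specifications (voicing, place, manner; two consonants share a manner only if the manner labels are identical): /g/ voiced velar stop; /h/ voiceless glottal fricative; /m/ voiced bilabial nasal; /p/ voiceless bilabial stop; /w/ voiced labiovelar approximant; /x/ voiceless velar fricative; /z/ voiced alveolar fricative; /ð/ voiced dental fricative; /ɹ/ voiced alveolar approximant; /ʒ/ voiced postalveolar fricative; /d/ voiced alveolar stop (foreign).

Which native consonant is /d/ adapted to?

/g/ is closest: same manner (stop), place distance 3 (alveolar→velar), same voicing; total 3. Next closest is /p/ at distance 4.

g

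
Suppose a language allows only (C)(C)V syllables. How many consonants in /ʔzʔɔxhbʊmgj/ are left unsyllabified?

5

The consonants /ʔ/, /x/, /m/, /g/, /j/ cannot be parsed into a legal (C)(C)V syllable (no codas are permitted; onsets may contain at most 2 consonants).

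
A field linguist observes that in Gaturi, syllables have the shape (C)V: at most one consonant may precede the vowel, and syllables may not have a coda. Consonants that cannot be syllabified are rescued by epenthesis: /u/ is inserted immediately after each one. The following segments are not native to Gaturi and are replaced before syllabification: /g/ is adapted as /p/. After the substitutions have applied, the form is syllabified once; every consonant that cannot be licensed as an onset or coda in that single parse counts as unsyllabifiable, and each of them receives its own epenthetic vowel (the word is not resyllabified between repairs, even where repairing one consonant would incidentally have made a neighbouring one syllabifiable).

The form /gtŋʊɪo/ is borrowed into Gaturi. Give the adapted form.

putuŋʊɪo

Substitution: /g/ → /p/, giving /ptŋʊɪo/.
Syllabifying with onset maximization leaves /p/, /t/ stranded (no codas are permitted; onsets are limited to one consonant).
Epenthesis after each stranded consonant: /p/ → /pu/, /t/ → /tu/.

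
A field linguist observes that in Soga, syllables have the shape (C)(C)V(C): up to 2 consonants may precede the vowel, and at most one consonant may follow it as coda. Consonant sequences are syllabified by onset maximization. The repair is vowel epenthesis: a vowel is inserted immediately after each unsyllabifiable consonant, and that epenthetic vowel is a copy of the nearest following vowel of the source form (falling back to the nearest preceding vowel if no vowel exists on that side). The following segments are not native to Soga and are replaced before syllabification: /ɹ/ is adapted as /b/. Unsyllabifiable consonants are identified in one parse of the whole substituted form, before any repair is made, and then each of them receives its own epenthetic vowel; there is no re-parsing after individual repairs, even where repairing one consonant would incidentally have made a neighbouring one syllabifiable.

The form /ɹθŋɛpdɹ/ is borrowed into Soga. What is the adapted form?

Substitution: /ɹ/ → /b/, giving /bθŋɛpdb/.
The consonants /b/, /d/, /b/ cannot be parsed into a legal (C)(C)V(C) syllable (at most one coda consonant is licensed; onsets may contain at most 2 consonants).
Epenthesis after each stranded consonant: /b/ → /bɛ/, /d/ → /dɛ/, /b/ → /bɛ/.

bɛθŋɛpdɛbɛ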